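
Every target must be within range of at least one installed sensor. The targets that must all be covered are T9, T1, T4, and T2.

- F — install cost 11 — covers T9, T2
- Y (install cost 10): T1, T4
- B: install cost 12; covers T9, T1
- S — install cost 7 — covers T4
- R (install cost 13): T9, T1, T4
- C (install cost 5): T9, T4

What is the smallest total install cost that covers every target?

21

Choose F and Y: together they cover T9, T1, T4, T2 — every target.
Total install cost: 11 + 10 = 21.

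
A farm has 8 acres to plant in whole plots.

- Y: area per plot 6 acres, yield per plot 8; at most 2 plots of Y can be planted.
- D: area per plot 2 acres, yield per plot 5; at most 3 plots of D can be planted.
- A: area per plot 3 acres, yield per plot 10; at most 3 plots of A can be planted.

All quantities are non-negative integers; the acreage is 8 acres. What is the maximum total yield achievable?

25

2×A: area 6 ≤ 8, yield 2·10 = 20.
1×D and 2×A: area 8 ≤ 8, yield 1·5 + 2·10 = 25.
Best is 25.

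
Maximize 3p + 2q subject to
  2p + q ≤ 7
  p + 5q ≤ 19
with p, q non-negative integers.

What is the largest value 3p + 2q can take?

12

The continuous relaxation peaks at (1.78, 3.44) with value 12.22; rounding to a feasible lattice point costs some objective.
(p,q)=(2,3): 2·2+1·3=7≤7, 1·2+5·3=17≤19, objective 12.
(p,q)=(2,2): 2·2+1·2=6≤7, 1·2+5·2=12≤19, objective 10.
(p,q)=(1,3): 2·1+1·3=5≤7, 1·1+5·3=16≤19, objective 9.
(p,q)=(1,2): 2·1+1·2=4≤7, 1·1+5·2=11≤19, objective 7.
No feasible integer point exceeds 12.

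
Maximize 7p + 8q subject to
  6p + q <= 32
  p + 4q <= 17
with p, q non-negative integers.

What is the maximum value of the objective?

Relaxing integrality, the LP optimum is 58.13 at (p,q) = (4.83, 3.04), which is not an integer point.
(p,q)=(4,3) is feasible, giving 52.
(p,q)=(5,2) is feasible, giving 51.
The best lattice point is (4,3), giving 52.

52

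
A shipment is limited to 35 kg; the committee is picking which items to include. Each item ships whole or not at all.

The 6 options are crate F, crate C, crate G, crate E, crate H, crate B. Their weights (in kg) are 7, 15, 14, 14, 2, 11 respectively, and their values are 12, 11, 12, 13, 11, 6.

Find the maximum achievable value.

Allowing fractional choices, the relaxed optimum would be about 46.3, but items are indivisible.
crate F + crate G + crate H + crate B: weight 7 + 14 + 2 + 11 = 34 ≤ 35, value 12 + 12 + 11 + 6 = 41.
crate F + crate E + crate H + crate B: weight 7 + 14 + 2 + 11 = 34 ≤ 35, value 12 + 13 + 11 + 6 = 42.
Best is crate F, crate E, crate H, and crate B with total value 42.

42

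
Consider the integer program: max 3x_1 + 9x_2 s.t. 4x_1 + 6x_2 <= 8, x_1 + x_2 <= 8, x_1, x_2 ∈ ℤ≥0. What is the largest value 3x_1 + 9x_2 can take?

9

Relaxing integrality, the LP optimum is 12.00 at (x_1,x_2) = (0, 1.33), which is not an integer point.
(x_1,x_2)=(0,1): 4·0+6·1=6≤8, 1·0+1·1=1≤8, objective 9.
(x_1,x_2)=(1,0): 4·1+6·0=4≤8, 1·1+1·0=1≤8, objective 3.
(x_1,x_2)=(0,0): 4·0+6·0=0≤8, 1·0+1·0=0≤8, objective 0.
The best lattice point is (0,1), giving 9.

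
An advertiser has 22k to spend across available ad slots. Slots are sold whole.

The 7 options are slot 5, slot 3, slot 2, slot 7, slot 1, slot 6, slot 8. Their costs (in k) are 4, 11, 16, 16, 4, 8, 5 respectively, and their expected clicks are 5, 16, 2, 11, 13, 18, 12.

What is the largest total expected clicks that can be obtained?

48

Take slot 5, slot 1, slot 6, and slot 8: cost 4 + 4 + 8 + 5 = 21 ≤ 22, expected clicks 5 + 13 + 18 + 12 = 48.
No other feasible combination does better.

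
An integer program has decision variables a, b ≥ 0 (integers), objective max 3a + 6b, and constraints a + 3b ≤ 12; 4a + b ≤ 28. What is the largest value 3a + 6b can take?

(a,b)=(6,2) is feasible, giving 30.
(a,b)=(5,2) is feasible, giving 27.
(a,b)=(6,1) is feasible, giving 24.
(a,b)=(7,0) is feasible, giving 21.
No feasible integer point exceeds 30.

30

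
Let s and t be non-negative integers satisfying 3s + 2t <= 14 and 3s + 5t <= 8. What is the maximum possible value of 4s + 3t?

The continuous relaxation peaks at (2.67, 0) with value 10.67; rounding to a feasible lattice point costs some objective.
(s,t)=(2,0): 3·2+2·0=6≤14, 3·2+5·0=6≤8, objective 8.
(s,t)=(1,1): 3·1+2·1=5≤14, 3·1+5·1=8≤8, objective 7.
(s,t)=(1,0): 3·1+2·0=3≤14, 3·1+5·0=3≤8, objective 4.
Maximum is 8 at (s,t)=(2,0).

8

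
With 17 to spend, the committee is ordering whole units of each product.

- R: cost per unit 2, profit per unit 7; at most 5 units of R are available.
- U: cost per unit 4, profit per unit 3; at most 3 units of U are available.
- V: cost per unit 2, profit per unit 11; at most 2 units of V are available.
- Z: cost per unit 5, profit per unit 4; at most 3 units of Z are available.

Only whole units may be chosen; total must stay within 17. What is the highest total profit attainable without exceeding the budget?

57

V has the best ratio (11/2); taking only V gives at most 2×11 = 22 (stopped by the supply cap of 2).
Mixing does better — 5×R and 2×V: cost 14 ≤ 17, profit 5·7 + 2·11 = 57.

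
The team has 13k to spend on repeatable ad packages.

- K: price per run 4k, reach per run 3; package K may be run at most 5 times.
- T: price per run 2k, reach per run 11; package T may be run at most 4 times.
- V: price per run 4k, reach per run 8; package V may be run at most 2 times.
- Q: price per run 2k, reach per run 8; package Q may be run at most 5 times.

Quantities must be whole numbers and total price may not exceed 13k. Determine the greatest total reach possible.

This is a bounded integer knapsack.
4×T and 2×Q: price 12 ≤ 13, reach 4·11 + 2·8 = 60.
3×T and 3×Q: price 12 ≤ 13, reach 3·11 + 3·8 = 57.
Best is 60.

60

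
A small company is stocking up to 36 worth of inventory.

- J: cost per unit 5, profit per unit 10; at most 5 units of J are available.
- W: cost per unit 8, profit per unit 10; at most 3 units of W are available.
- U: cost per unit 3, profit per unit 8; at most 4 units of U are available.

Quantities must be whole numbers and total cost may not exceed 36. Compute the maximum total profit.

74

Take 5×J and 3×U: cost 34 ≤ 36, profit 5·10 + 3·8 = 74.
No other integer combination yields more.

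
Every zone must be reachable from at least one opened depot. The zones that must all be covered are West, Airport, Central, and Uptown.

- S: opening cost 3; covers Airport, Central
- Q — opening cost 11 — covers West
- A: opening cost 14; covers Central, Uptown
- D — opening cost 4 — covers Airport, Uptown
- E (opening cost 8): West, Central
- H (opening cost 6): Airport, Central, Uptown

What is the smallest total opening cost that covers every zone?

This is an integer covering problem.
The greedy cost-per-new-zone heuristic would pick S, D, and E for 15, but a cheaper cover exists.
Choose D and E: together they cover West, Airport, Central, Uptown — every zone.
Total opening cost: 4 + 8 = 12.
No cover costs less than 12.

12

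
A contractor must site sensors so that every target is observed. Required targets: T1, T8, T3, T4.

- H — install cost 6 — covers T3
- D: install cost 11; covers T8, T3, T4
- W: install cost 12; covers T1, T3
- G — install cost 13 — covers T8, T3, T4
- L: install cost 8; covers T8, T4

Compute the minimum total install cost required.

20

This is a weighted set-cover instance.
The greedy cost-per-new-target heuristic would pick D and W for 23, but a cheaper cover exists.
Choose W and L: together they cover T1, T8, T3, T4 — every target.
Total install cost: 12 + 8 = 20.
No cover costs less than 20.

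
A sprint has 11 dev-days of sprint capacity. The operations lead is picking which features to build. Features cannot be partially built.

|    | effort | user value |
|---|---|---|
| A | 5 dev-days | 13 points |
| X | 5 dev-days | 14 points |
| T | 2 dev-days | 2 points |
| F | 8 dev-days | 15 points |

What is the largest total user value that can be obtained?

27

Allowing fractional choices, the relaxed optimum would be about 28.9, but features are indivisible.
A + X: effort 5 + 5 = 10 ≤ 11, user value 13 + 14 = 27.
T + F: effort 2 + 8 = 10 ≤ 11, user value 2 + 15 = 17.
X + T: effort 5 + 2 = 7 ≤ 11, user value 14 + 2 = 16.
Best is A and X with total user value 27.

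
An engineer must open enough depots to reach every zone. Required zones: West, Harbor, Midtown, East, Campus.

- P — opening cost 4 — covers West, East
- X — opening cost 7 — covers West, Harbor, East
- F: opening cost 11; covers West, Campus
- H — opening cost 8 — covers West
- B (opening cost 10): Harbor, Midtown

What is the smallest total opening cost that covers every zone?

Choose P, F, and B: together they cover West, Harbor, Midtown, East, Campus — every zone.
Total opening cost: 4 + 11 + 10 = 25.
No cover costs less than 25.

25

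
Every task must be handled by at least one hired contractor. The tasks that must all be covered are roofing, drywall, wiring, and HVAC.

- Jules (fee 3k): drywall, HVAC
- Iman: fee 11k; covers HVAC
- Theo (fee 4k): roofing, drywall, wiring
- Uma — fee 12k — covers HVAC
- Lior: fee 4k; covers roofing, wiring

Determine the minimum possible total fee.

7

Choose Jules and Theo: together they cover roofing, drywall, wiring, HVAC — every task.
Total fee: 3 + 4 = 7.
No cover costs less than 7.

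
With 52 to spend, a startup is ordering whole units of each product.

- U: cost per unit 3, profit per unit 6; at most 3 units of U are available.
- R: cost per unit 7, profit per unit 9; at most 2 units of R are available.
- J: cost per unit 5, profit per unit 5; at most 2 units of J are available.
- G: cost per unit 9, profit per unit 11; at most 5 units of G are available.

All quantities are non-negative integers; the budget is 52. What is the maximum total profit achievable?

71

This is a bounded integer knapsack.
Take 3×U, 1×R, and 4×G: cost 52 ≤ 52, profit 3·6 + 1·9 + 4·11 = 71.
U has the best ratio (6/3) and is taken to its limit of 3; remaining capacity is filled optimally with the others.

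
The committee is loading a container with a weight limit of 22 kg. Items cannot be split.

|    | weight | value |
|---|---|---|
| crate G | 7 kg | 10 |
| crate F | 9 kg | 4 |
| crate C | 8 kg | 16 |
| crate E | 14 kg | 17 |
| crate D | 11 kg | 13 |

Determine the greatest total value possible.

33

This is a 0-1 knapsack instance.
Allowing fractional choices, the relaxed optimum would be about 34.5, but items are indivisible.
crate C + crate E: weight 8 + 14 = 22 ≤ 22, value 16 + 17 = 33.
crate C + crate D: weight 8 + 11 = 19 ≤ 22, value 16 + 13 = 29.
Best is crate C and crate E with total value 33.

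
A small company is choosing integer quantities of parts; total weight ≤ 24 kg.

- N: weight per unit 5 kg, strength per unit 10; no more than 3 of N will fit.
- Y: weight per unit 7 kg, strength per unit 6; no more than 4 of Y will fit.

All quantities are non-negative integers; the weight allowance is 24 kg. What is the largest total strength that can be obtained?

This is a bounded integer knapsack.
Take 3×N and 1×Y: weight 22 ≤ 24, strength 3·10 + 1·6 = 36.
N has the best ratio (10/5) and is taken to its limit of 3; remaining capacity is filled optimally with the others.

36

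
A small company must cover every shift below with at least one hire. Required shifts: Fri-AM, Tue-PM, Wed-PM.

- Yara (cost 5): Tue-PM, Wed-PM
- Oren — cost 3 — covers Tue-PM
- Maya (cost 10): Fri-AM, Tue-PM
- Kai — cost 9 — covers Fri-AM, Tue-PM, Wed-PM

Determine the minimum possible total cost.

This is a weighted set-cover instance.
The greedy cost-per-new-shift heuristic would pick Yara and Kai for 14, but a cheaper cover exists.
Kai alone covers Fri-AM, Tue-PM, Wed-PM — every shift.
Total cost: 9.
No cover costs less than 9.

9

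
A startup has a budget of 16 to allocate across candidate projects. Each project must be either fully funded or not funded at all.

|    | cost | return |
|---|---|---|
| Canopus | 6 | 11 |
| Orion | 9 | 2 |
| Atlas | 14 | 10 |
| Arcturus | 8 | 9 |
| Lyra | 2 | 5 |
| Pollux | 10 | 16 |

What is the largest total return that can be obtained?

27

Take Canopus and Pollux: cost 6 + 10 = 16 ≤ 16, return 11 + 16 = 27.
No other feasible combination does better.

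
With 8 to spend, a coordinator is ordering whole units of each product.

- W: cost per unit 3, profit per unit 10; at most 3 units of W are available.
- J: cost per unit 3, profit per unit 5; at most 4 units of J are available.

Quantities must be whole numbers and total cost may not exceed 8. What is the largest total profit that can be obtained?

20

This is a bounded integer knapsack.
Take 2×W: cost 6 ≤ 8, profit 2·10 = 20.
No other integer combination yields more.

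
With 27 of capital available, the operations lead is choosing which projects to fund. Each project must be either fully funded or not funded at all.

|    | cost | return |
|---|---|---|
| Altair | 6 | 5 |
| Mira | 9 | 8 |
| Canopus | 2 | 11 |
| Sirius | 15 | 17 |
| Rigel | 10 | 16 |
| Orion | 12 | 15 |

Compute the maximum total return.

44

Take Canopus, Sirius, and Rigel: cost 2 + 15 + 10 = 27 ≤ 27, return 11 + 17 + 16 = 44.
No other feasible combination does better.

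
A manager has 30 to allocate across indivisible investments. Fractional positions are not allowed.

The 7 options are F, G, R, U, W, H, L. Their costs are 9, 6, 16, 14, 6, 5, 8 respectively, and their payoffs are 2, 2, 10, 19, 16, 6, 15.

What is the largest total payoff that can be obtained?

50

Treat it as a binary knapsack problem.
R + W + L: cost 16 + 6 + 8 = 30 ≤ 30, payoff 10 + 16 + 15 = 41.
U + W + L: cost 14 + 6 + 8 = 28 ≤ 30, payoff 19 + 16 + 15 = 50.
U + W + H: cost 14 + 6 + 5 = 25 ≤ 30, payoff 19 + 16 + 6 = 41.
Best is U, W, and L with total payoff 50.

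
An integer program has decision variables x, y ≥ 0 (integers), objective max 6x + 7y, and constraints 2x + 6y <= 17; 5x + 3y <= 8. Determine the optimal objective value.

14

Relaxing integrality, the LP optimum is 18.67 at (x,y) = (0, 2.67), which is not an integer point.
(x,y)=(0,2): 2·0+6·2=12≤17, 5·0+3·2=6≤8, objective 14.
(x,y)=(1,1): 2·1+6·1=8≤17, 5·1+3·1=8≤8, objective 13.
(x,y)=(0,1): 2·0+6·1=6≤17, 5·0+3·1=3≤8, objective 7.
Maximum is 14 at (x,y)=(0,2).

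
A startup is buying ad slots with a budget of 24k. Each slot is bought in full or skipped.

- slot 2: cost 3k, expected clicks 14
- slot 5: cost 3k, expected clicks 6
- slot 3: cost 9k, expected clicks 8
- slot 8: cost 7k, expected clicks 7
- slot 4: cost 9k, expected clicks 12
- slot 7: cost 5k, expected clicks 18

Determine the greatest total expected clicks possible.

51

Allowing fractional choices, the relaxed optimum would be about 54.0, but ad slots are indivisible.
slot 2 + slot 5 + slot 4 + slot 7: cost 3 + 3 + 9 + 5 = 20 ≤ 24, expected clicks 14 + 6 + 12 + 18 = 50.
slot 2 + slot 3 + slot 8 + slot 7: cost 3 + 9 + 7 + 5 = 24 ≤ 24, expected clicks 14 + 8 + 7 + 18 = 47.
slot 2 + slot 8 + slot 4 + slot 7: cost 3 + 7 + 9 + 5 = 24 ≤ 24, expected clicks 14 + 7 + 12 + 18 = 51.
Best is slot 2, slot 8, slot 4, and slot 7 with total expected clicks 51.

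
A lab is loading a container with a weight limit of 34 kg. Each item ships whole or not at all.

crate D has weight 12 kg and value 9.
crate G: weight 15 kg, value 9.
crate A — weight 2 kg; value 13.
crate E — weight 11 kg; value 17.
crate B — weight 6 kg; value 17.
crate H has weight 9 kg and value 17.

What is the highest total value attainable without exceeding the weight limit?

Allowing fractional choices, the relaxed optimum would be about 68.5, but items are indivisible.
crate D + crate A + crate E + crate B: weight 12 + 2 + 11 + 6 = 31 ≤ 34, value 9 + 13 + 17 + 17 = 56.
crate D + crate A + crate B + crate H: weight 12 + 2 + 6 + 9 = 29 ≤ 34, value 9 + 13 + 17 + 17 = 56.
crate A + crate E + crate B + crate H: weight 2 + 11 + 6 + 9 = 28 ≤ 34, value 13 + 17 + 17 + 17 = 64.
Best is crate A, crate E, crate B, and crate H with total value 64.

64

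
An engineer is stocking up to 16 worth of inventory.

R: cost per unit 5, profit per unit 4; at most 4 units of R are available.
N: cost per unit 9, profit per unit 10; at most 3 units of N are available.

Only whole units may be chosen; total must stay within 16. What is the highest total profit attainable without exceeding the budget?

14

3×R: cost 15 ≤ 16, profit 3·4 = 12.
1×R and 1×N: cost 14 ≤ 16, profit 1·4 + 1·10 = 14.
Best is 14.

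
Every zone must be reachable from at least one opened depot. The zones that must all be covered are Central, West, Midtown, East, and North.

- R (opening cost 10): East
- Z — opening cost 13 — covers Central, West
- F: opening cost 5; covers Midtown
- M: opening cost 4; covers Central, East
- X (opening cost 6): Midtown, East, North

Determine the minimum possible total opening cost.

The greedy cost-per-new-zone heuristic would pick M, X, and Z for 23, but a cheaper cover exists.
Choose Z and X: together they cover Central, West, Midtown, East, North — every zone.
Total opening cost: 13 + 6 = 19.
No cover costs less than 19.

19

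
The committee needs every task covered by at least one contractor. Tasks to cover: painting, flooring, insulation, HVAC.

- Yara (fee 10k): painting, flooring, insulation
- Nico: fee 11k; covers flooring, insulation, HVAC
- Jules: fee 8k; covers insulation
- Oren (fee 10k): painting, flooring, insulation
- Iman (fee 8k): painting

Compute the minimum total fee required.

19

The greedy cost-per-new-task heuristic would pick Yara and Nico for 21, but a cheaper cover exists.
Choose Nico and Iman: together they cover painting, flooring, insulation, HVAC — every task.
Total fee: 11 + 8 = 19.
No cover costs less than 19.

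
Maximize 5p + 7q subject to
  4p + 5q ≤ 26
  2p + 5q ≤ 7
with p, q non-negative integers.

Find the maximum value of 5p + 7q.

15

The continuous relaxation peaks at (3.5, 0) with value 17.50; rounding to a feasible lattice point costs some objective.
(p,q)=(3,0) is feasible, giving 15.
(p,q)=(2,0) is feasible, giving 10.
Maximum is 15 at (p,q)=(3,0).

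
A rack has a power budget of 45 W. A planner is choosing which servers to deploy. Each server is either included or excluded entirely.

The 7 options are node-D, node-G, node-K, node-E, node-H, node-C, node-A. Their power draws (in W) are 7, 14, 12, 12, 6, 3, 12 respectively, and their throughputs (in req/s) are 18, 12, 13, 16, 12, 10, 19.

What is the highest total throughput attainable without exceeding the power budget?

75

This is an integer program with binary decision variables.
Allowing fractional choices, the relaxed optimum would be about 80.4, but servers are indivisible.
node-D + node-G + node-H + node-C + node-A: power draw 7 + 14 + 6 + 3 + 12 = 42 ≤ 45, throughput 18 + 12 + 12 + 10 + 19 = 71.
node-D + node-E + node-H + node-C + node-A: power draw 7 + 12 + 6 + 3 + 12 = 40 ≤ 45, throughput 18 + 16 + 12 + 10 + 19 = 75.
node-D + node-K + node-H + node-C + node-A: power draw 7 + 12 + 6 + 3 + 12 = 40 ≤ 45, throughput 18 + 13 + 12 + 10 + 19 = 72.
Best is node-D, node-E, node-H, node-C, and node-A with total throughput 75.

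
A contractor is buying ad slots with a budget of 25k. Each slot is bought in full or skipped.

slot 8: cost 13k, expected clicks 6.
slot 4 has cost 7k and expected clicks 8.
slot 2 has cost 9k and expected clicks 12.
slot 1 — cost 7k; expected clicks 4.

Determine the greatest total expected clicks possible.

24

slot 8 + slot 2: cost 13 + 9 = 22 ≤ 25, expected clicks 6 + 12 = 18.
slot 4 + slot 2: cost 7 + 9 = 16 ≤ 25, expected clicks 8 + 12 = 20.
slot 4 + slot 2 + slot 1: cost 7 + 9 + 7 = 23 ≤ 25, expected clicks 8 + 12 + 4 = 24.
Best is slot 4, slot 2, and slot 1 with total expected clicks 24.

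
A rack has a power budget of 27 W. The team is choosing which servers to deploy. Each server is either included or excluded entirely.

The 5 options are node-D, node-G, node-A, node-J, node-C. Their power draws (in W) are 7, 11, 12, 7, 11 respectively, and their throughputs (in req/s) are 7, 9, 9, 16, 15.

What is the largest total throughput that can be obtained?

38

Treat it as a binary knapsack problem.
Take node-D, node-J, and node-C: power draw 7 + 7 + 11 = 25 ≤ 27, throughput 7 + 16 + 15 = 38.
No other feasible combination does better.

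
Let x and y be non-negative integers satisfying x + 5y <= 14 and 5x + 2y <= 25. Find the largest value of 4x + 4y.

The continuous relaxation peaks at (4.22, 1.96) with value 24.70; rounding to a feasible lattice point costs some objective.
(x,y)=(4,2): 1·4+5·2=14≤14, 5·4+2·2=24≤25, objective 24.
(x,y)=(5,0): 1·5+5·0=5≤14, 5·5+2·0=25≤25, objective 20.
(x,y)=(3,2): 1·3+5·2=13≤14, 5·3+2·2=19≤25, objective 20.
Maximum is 24 at (x,y)=(4,2).

24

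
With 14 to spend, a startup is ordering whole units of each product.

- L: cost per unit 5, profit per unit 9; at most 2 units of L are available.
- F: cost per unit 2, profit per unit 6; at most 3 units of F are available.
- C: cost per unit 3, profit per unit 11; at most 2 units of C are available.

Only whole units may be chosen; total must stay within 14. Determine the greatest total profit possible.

1×L, 3×F, and 1×C: cost 14 ≤ 14, profit 1·9 + 3·6 + 1·11 = 38.
3×F and 2×C: cost 12 ≤ 14, profit 3·6 + 2·11 = 40.
Best is 40.

40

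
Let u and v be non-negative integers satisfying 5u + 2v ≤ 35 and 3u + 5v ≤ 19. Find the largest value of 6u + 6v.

36

(u,v)=(6,0): 5·6+2·0=30≤35, 3·6+5·0=18≤19, objective 36.
(u,v)=(5,0): 5·5+2·0=25≤35, 3·5+5·0=15≤19, objective 30.
Maximum is 36 at (u,v)=(6,0).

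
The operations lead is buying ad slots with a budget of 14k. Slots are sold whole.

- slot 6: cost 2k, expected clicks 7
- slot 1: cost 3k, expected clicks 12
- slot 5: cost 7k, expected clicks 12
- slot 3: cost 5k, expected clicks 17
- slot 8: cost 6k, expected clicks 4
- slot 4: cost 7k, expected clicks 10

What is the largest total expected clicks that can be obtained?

slot 6 + slot 5 + slot 3: cost 2 + 7 + 5 = 14 ≤ 14, expected clicks 7 + 12 + 17 = 36.
slot 6 + slot 3 + slot 4: cost 2 + 5 + 7 = 14 ≤ 14, expected clicks 7 + 17 + 10 = 34.
slot 6 + slot 1 + slot 3: cost 2 + 3 + 5 = 10 ≤ 14, expected clicks 7 + 12 + 17 = 36.
The maximum expected clicks is 36; one optimal choice is slot 6, slot 1, and slot 3.

36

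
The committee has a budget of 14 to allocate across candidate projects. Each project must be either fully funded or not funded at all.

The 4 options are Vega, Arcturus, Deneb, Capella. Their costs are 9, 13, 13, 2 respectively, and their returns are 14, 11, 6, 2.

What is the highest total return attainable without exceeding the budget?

Take Vega and Capella: cost 9 + 2 = 11 ≤ 14, return 14 + 2 = 16.
No other feasible combination does better.

16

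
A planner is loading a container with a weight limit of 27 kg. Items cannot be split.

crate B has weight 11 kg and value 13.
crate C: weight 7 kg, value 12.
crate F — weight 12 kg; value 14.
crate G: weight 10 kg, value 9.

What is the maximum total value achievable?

27

Allowing fractional choices, the relaxed optimum would be about 35.5, but items are indivisible.
crate B + crate F: weight 11 + 12 = 23 ≤ 27, value 13 + 14 = 27.
crate C + crate F: weight 7 + 12 = 19 ≤ 27, value 12 + 14 = 26.
Best is crate B and crate F with total value 27.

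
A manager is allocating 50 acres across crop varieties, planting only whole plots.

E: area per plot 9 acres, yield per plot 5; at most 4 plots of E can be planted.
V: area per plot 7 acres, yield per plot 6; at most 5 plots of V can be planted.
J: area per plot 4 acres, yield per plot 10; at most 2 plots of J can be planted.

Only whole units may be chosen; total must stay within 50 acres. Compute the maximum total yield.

J has the best ratio (10/4); taking only J gives at most 2×10 = 20 (stopped by the supply cap of 2).
Mixing does better — 5×V and 2×J: area 43 ≤ 50, yield 5·6 + 2·10 = 50.

50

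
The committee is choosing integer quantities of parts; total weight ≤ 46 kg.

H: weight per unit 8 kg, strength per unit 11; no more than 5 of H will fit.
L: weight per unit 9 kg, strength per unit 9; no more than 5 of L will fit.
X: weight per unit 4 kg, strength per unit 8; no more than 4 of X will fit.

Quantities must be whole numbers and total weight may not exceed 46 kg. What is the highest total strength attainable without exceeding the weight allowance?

Take 4×H and 3×X: weight 44 ≤ 46, strength 4·11 + 3·8 = 68.
No other integer combination yields more.

68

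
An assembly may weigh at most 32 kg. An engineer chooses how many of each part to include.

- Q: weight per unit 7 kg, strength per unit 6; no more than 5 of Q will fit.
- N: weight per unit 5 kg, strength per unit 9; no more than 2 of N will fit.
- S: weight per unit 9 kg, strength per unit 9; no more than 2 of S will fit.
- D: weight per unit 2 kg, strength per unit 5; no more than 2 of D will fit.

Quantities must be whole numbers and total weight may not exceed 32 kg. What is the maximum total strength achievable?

2×N, 2×S, and 2×D: weight 32 ≤ 32, strength 2·9 + 2·9 + 2·5 = 46.
1×Q, 2×N, 1×S, and 2×D: weight 30 ≤ 32, strength 1·6 + 2·9 + 1·9 + 2·5 = 43.
Best is 46.

46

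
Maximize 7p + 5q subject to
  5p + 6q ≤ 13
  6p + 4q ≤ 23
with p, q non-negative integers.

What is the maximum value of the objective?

14

(p,q)=(2,0) is feasible, giving 14.
(p,q)=(1,1) is feasible, giving 12.
(p,q)=(1,0) is feasible, giving 7.
Maximum is 14 at (p,q)=(2,0).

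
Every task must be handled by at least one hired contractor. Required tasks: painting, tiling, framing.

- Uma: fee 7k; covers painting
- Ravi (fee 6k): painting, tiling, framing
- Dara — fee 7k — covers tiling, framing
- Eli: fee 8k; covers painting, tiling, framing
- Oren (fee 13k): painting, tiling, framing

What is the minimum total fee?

Ravi alone covers painting, tiling, framing — every task.
Total fee: 6.
No cover costs less than 6.

6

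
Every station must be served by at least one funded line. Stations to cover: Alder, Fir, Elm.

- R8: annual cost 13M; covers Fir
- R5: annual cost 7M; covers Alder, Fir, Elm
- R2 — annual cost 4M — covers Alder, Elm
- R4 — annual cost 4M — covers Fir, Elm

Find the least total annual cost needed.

7

The greedy cost-per-new-station heuristic would pick R2 and R4 for 8, but a cheaper cover exists.
R5 alone covers Alder, Fir, Elm — every station.
Total annual cost: 7.
No cover costs less than 7.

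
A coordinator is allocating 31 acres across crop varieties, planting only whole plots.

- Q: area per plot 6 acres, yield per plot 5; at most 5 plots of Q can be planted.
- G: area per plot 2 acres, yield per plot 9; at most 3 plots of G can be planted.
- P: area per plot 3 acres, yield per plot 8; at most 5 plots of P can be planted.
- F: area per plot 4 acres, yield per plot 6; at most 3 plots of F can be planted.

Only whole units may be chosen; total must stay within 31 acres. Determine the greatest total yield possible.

79

This is a bounded integer knapsack.
3×G, 5×P, and 2×F: area 29 ≤ 31, yield 3·9 + 5·8 + 2·6 = 79.
1×Q, 3×G, 5×P, and 1×F: area 31 ≤ 31, yield 1·5 + 3·9 + 5·8 + 1·6 = 78.
Best is 79.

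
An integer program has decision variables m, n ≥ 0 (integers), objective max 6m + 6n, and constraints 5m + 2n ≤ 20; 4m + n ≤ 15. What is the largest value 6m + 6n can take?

(m,n)=(0,10): 5·0+2·10=20≤20, 4·0+1·10=10≤15, objective 60.
(m,n)=(0,9): 5·0+2·9=18≤20, 4·0+1·9=9≤15, objective 54.
No feasible integer point exceeds 60.

60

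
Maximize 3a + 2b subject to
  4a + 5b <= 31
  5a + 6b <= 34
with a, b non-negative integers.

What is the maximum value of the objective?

Relaxing integrality, the LP optimum is 20.40 at (a,b) = (6.8, 0), which is not an integer point.
(a,b)=(6,0): 4·6+5·0=24≤31, 5·6+6·0=30≤34, objective 18.
(a,b)=(5,1): 4·5+5·1=25≤31, 5·5+6·1=31≤34, objective 17.
(a,b)=(5,0): 4·5+5·0=20≤31, 5·5+6·0=25≤34, objective 15.
Maximum is 18 at (a,b)=(6,0).

18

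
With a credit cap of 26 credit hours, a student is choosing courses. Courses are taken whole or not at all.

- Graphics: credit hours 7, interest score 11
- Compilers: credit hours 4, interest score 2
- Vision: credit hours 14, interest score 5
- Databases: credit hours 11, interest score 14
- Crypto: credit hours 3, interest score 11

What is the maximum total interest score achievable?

38

Allowing fractional choices, the relaxed optimum would be about 38.4, but courses are indivisible.
Graphics + Databases + Crypto: credit hours 7 + 11 + 3 = 21 ≤ 26, interest score 11 + 14 + 11 = 36.
Graphics + Compilers + Databases + Crypto: credit hours 7 + 4 + 11 + 3 = 25 ≤ 26, interest score 11 + 2 + 14 + 11 = 38.
Best is Graphics, Compilers, Databases, and Crypto with total interest score 38.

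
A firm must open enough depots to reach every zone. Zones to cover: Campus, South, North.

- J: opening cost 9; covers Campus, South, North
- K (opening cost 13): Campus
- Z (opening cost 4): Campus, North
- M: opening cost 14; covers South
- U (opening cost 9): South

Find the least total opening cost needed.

This is a weighted set-cover instance.
J alone covers Campus, South, North — every zone.
Total opening cost: 9.

9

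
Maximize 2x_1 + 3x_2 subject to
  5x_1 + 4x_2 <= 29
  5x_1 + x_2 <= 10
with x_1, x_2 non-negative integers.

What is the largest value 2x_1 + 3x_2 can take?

21

Relaxing integrality, the LP optimum is 21.75 at (x_1,x_2) = (0, 7.25), which is not an integer point.
(x_1,x_2)=(0,7): 5·0+4·7=28≤29, 5·0+1·7=7≤10, objective 21.
(x_1,x_2)=(0,6): 5·0+4·6=24≤29, 5·0+1·6=6≤10, objective 18.
Maximum is 21 at (x_1,x_2)=(0,7).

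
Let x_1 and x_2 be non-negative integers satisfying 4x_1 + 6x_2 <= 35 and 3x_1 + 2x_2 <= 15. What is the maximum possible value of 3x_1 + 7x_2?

38

(x_1,x_2)=(1,5) is feasible, giving 38.
(x_1,x_2)=(0,5) is feasible, giving 35.
(x_1,x_2)=(2,4) is feasible, giving 34.
(x_1,x_2)=(1,4) is feasible, giving 31.
Maximum is 38 at (x_1,x_2)=(1,5).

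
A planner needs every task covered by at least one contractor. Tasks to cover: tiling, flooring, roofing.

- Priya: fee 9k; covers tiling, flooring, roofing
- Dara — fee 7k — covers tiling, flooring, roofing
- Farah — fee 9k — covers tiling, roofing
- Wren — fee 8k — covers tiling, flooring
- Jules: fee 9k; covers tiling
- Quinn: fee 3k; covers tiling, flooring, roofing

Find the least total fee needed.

This is a weighted set-cover instance.
Quinn alone covers tiling, flooring, roofing — every task.
Total fee: 3.
No cover costs less than 3.

3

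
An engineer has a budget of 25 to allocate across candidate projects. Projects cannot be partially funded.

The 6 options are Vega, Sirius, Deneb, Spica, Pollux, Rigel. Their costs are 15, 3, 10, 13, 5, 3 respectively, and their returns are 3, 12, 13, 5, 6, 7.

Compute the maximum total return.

Sirius + Deneb + Pollux + Rigel: cost 3 + 10 + 5 + 3 = 21 ≤ 25, return 12 + 13 + 6 + 7 = 38.
Sirius + Deneb + Rigel: cost 3 + 10 + 3 = 16 ≤ 25, return 12 + 13 + 7 = 32.
Sirius + Deneb + Pollux: cost 3 + 10 + 5 = 18 ≤ 25, return 12 + 13 + 6 = 31.
Best is Sirius, Deneb, Pollux, and Rigel with total return 38.

38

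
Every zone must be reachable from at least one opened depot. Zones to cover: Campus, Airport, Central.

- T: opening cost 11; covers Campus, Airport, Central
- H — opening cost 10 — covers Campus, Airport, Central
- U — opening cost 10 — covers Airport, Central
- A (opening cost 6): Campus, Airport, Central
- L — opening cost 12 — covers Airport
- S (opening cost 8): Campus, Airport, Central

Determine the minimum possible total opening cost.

A alone covers Campus, Airport, Central — every zone.
Total opening cost: 6.

6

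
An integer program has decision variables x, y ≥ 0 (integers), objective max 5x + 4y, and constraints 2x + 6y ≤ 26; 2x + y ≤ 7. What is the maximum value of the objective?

22

The continuous relaxation peaks at (1.6, 3.8) with value 23.20; rounding to a feasible lattice point costs some objective.
(x,y)=(2,3): 2·2+6·3=22≤26, 2·2+1·3=7≤7, objective 22.
(x,y)=(1,4): 2·1+6·4=26≤26, 2·1+1·4=6≤7, objective 21.
(x,y)=(2,2): 2·2+6·2=16≤26, 2·2+1·2=6≤7, objective 18.
(x,y)=(1,3): 2·1+6·3=20≤26, 2·1+1·3=5≤7, objective 17.
Maximum is 22 at (x,y)=(2,3).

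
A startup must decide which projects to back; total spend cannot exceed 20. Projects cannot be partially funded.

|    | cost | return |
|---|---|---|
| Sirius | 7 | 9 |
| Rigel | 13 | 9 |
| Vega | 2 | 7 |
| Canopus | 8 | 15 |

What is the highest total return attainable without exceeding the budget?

31

Allowing fractional choices, the relaxed optimum would be about 33.1, but projects are indivisible.
Sirius + Vega + Canopus: cost 7 + 2 + 8 = 17 ≤ 20, return 9 + 7 + 15 = 31.
Vega + Canopus: cost 2 + 8 = 10 ≤ 20, return 7 + 15 = 22.
Sirius + Canopus: cost 7 + 8 = 15 ≤ 20, return 9 + 15 = 24.
Best is Sirius, Vega, and Canopus with total return 31.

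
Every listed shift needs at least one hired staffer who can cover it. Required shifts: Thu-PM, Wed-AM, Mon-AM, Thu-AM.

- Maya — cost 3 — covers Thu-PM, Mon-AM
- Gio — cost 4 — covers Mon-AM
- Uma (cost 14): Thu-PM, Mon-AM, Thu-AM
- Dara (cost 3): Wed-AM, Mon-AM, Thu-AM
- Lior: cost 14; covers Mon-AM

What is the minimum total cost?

6

Choose Maya and Dara: together they cover Thu-PM, Wed-AM, Mon-AM, Thu-AM — every shift.
Total cost: 3 + 3 = 6.
No cover costs less than 6.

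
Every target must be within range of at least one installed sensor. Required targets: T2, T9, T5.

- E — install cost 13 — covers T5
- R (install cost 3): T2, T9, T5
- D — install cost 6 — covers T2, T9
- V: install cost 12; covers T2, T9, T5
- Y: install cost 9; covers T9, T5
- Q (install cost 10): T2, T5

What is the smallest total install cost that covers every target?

This is a weighted set-cover instance.
R alone covers T2, T9, T5 — every target.
Total install cost: 3.
No cover costs less than 3.

3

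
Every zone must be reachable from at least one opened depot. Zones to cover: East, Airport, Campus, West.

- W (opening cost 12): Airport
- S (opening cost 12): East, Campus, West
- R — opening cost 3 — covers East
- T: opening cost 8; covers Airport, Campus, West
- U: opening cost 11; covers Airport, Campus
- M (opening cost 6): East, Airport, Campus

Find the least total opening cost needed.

11

Choose R and T: together they cover East, Airport, Campus, West — every zone.
Total opening cost: 3 + 8 = 11.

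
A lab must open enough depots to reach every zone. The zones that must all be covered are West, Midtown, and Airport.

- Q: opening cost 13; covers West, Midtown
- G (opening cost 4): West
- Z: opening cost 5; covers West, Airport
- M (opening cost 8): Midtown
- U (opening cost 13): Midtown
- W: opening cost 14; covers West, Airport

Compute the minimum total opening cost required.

Choose Z and M: together they cover West, Midtown, Airport — every zone.
Total opening cost: 5 + 8 = 13.
No cover costs less than 13.

13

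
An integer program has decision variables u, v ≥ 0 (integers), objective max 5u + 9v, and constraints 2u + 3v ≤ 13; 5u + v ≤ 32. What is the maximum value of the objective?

37

(u,v)=(2,3) is feasible, giving 37.
(u,v)=(0,4) is feasible, giving 36.
(u,v)=(3,2) is feasible, giving 33.
(u,v)=(1,3) is feasible, giving 32.
Maximum is 37 at (u,v)=(2,3).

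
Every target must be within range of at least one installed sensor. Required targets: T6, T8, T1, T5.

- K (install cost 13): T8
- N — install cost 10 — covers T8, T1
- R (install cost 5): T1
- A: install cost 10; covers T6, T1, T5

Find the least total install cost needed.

This is a weighted set-cover instance.
Choose N and A: together they cover T6, T8, T1, T5 — every target.
Total install cost: 10 + 10 = 20.

20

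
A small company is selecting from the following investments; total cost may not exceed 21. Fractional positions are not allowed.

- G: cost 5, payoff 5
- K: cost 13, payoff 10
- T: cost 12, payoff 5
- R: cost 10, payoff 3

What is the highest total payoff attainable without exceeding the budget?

15

K: cost 13 ≤ 21, payoff 10.
G + K: cost 5 + 13 = 18 ≤ 21, payoff 5 + 10 = 15.
G + T: cost 5 + 12 = 17 ≤ 21, payoff 5 + 5 = 10.
Best is G and K with total payoff 15.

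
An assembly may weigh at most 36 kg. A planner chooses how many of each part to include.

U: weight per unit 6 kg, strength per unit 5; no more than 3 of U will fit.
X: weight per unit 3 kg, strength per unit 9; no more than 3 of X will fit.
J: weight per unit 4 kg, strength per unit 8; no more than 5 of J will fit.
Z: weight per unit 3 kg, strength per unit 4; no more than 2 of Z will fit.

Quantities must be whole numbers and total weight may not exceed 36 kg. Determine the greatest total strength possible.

3×X, 5×J, and 2×Z: weight 35 ≤ 36, strength 3·9 + 5·8 + 2·4 = 75.
1×U, 3×X, and 5×J: weight 35 ≤ 36, strength 1·5 + 3·9 + 5·8 = 72.
Best is 75.

75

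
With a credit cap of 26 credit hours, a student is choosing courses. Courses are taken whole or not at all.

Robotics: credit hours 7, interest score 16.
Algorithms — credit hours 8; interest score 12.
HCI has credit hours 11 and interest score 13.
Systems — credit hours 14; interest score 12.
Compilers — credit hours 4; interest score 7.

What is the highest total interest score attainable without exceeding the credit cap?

Treat it as a binary knapsack problem.
Robotics + Algorithms + Compilers: credit hours 7 + 8 + 4 = 19 ≤ 26, interest score 16 + 12 + 7 = 35.
Robotics + HCI + Compilers: credit hours 7 + 11 + 4 = 22 ≤ 26, interest score 16 + 13 + 7 = 36.
Robotics + Algorithms + HCI: credit hours 7 + 8 + 11 = 26 ≤ 26, interest score 16 + 12 + 13 = 41.
Best is Robotics, Algorithms, and HCI with total interest score 41.

41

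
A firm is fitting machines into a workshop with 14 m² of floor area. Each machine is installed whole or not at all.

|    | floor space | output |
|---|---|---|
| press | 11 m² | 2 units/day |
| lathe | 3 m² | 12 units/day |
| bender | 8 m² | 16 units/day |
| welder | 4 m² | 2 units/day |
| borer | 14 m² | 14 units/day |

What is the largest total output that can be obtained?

bender + welder: floor space 8 + 4 = 12 ≤ 14, output 16 + 2 = 18.
lathe + bender: floor space 3 + 8 = 11 ≤ 14, output 12 + 16 = 28.
Best is lathe and bender with total output 28.

28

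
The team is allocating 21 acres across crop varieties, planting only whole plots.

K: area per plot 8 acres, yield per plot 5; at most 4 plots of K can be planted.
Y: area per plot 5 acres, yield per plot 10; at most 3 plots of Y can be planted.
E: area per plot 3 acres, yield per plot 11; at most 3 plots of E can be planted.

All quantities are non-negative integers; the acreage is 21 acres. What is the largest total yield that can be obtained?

53

3×Y and 2×E: area 21 ≤ 21, yield 3·10 + 2·11 = 52.
2×Y and 3×E: area 19 ≤ 21, yield 2·10 + 3·11 = 53.
Best is 53.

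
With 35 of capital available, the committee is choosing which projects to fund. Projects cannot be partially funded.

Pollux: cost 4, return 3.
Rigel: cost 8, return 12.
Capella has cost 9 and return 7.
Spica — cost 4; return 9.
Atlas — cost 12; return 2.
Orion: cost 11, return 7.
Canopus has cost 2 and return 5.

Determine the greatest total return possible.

Take Rigel, Capella, Spica, Orion, and Canopus: cost 8 + 9 + 4 + 11 + 2 = 34 ≤ 35, return 12 + 7 + 9 + 7 + 5 = 40.
No other feasible combination does better.

40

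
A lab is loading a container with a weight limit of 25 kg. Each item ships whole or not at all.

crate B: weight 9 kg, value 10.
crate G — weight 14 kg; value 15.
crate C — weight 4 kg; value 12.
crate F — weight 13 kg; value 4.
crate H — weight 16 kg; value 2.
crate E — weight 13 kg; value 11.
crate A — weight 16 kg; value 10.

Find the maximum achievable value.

Take crate G and crate C: weight 14 + 4 = 18 ≤ 25, value 15 + 12 = 27.
No other feasible combination does better.

27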